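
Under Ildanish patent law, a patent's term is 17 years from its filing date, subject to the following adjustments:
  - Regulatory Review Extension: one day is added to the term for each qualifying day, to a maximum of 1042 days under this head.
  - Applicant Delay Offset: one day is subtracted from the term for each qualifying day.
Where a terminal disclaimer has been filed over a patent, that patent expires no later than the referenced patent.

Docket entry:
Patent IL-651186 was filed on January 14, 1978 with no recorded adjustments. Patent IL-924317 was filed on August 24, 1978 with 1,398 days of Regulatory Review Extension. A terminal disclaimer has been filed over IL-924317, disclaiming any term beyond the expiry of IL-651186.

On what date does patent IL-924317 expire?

January 14, 1995

Natural term of IL-924317:
  Base: filing + 17 years → 24 August 1995.
  Regulatory Review Extension: 1398 days claimed exceeds the 1042-day cap, so +1042 days → 1 July 1998.
Expiry of referenced patent IL-651186:
  Base: filing + 17 years → 14 January 1995.
Terminal disclaimer: IL-924317 expires on the earlier of 1 July 1998 and 14 January 1995.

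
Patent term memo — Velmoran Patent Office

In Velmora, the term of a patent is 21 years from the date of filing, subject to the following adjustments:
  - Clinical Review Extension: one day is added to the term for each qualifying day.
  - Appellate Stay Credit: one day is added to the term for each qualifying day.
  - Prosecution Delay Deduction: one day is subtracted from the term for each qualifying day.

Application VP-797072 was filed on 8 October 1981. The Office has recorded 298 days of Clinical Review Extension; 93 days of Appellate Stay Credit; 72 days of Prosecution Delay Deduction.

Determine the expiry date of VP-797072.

2003-08-23

Base term: filing date + 21 years → 8 October 2002.
Clinical Review Extension: +298 days → 2 August 2003.
Appellate Stay Credit: +93 days → 3 November 2003.
Prosecution Delay Deduction: −72 days → 23 August 2003.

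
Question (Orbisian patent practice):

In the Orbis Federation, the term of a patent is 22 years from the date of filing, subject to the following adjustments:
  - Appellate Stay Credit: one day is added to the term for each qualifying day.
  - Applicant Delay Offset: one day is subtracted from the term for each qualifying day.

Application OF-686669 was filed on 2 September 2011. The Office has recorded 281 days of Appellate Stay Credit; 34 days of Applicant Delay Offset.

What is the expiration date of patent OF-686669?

Base term: filing date + 22 years → 2 September 2033.
Appellate Stay Credit: +281 days → 10 June 2034.
Applicant Delay Offset: −34 days → 7 May 2034.

2034-05-07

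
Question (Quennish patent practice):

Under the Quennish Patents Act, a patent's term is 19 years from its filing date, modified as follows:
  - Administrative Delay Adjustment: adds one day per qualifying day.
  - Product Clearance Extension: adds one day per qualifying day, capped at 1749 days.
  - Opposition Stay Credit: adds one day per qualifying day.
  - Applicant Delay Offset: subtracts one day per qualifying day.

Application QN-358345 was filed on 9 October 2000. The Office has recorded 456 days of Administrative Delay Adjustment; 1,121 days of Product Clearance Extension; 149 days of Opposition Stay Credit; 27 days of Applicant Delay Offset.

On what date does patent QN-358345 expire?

June 3, 2024

Base term: filing date + 19 years → 9 October 2019.
Administrative Delay Adjustment: +456 days → 7 January 2021.
Product Clearance Extension: 1121 days (within the 1749-day cap) → +1121 days → 2 February 2024.
Opposition Stay Credit: +149 days → 30 June 2024.
Applicant Delay Offset: −27 days → 3 June 2024.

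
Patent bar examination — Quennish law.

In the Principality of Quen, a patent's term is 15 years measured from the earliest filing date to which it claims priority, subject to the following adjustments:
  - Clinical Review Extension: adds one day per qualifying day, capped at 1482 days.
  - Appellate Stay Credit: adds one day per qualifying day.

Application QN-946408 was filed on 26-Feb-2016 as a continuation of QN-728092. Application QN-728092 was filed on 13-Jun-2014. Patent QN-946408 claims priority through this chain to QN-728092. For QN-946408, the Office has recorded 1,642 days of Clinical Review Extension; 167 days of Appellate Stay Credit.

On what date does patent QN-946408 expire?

2033-12-18

Earliest priority filing: 13 June 2014.
Base term: 13 June 2014 + 15 years → 13 June 2029.
Clinical Review Extension: 1642 days claimed exceeds the 1482-day cap, so +1482 days → 4 July 2033.
Appellate Stay Credit: +167 days → 18 December 2033.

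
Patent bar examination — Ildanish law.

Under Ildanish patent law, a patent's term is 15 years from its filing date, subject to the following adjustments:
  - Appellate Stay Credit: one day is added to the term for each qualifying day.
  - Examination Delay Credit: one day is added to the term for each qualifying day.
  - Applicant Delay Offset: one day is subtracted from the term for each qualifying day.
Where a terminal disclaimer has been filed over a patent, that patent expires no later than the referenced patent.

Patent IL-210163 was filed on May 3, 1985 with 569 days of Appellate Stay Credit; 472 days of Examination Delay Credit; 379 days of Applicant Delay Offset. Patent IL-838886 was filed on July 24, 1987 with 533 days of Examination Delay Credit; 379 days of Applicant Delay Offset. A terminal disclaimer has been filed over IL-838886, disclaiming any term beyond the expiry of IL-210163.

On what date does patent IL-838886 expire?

Natural term of IL-838886:
  Base: filing + 15 years → 24 July 2002.
  Examination Delay Credit: +533 days → 8 January 2004.
  Applicant Delay Offset: −379 days → 25 December 2002.
Expiry of referenced patent IL-210163:
  Base: filing + 15 years → 3 May 2000.
  Appellate Stay Credit: +569 days → 23 November 2001.
  Examination Delay Credit: +472 days → 10 March 2003.
  Applicant Delay Offset: −379 days → 24 February 2002.
Terminal disclaimer: IL-838886 expires on the earlier of 25 December 2002 and 24 February 2002.

2002-02-24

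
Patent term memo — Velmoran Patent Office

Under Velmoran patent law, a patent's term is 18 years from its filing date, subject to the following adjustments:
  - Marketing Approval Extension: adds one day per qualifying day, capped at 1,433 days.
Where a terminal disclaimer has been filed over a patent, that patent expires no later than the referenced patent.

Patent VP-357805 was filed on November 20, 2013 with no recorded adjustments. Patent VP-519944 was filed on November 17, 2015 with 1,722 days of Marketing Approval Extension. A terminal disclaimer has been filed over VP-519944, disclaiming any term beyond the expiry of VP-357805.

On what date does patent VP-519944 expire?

2031-11-20

Natural term of VP-519944:
  Base: filing + 18 years → 17 November 2033.
  Marketing Approval Extension: 1722 days claimed exceeds the 1433-day cap, so +1433 days → 20 October 2037.
Expiry of referenced patent VP-357805:
  Base: filing + 18 years → 20 November 2031.
Terminal disclaimer: VP-519944 expires on the earlier of 20 October 2037 and 20 November 2031.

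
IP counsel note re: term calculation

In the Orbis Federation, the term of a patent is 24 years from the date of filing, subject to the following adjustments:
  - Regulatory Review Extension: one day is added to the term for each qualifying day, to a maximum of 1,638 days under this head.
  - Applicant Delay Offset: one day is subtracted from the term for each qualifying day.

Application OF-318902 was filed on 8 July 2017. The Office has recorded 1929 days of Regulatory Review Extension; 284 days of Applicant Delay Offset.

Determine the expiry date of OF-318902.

March 23, 2045

Base term: filing date + 24 years → 8 July 2041.
Regulatory Review Extension: 1929 days claimed exceeds the 1638-day cap, so +1638 days → 1 January 2046.
Applicant Delay Offset: −284 days → 23 March 2045.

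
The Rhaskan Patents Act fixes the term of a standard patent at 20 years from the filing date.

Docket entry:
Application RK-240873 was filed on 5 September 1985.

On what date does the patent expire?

Filing date + 20 years → 5 September 2005.

September 5, 2005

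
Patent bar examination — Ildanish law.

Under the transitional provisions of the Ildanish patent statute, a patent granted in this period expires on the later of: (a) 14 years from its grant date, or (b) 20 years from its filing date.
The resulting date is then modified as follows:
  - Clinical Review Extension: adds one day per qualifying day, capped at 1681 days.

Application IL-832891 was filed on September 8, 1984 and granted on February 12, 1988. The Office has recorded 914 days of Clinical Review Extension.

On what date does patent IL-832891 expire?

(a) grant + 14 years → 12 February 2002.
(b) filing + 20 years → 8 September 2004.
Later of the two: 8 September 2004.
Clinical Review Extension: 914 days (within the 1681-day cap) → +914 days → 11 March 2007.

March 11, 2007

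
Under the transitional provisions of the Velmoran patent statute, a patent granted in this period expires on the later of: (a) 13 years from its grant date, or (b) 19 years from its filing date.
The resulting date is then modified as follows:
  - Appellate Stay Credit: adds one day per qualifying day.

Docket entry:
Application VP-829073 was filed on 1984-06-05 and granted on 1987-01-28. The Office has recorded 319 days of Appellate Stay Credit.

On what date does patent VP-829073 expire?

(a) grant + 13 years → 28 January 2000.
(b) filing + 19 years → 5 June 2003.
Later of the two: 5 June 2003.
Appellate Stay Credit: +319 days → 19 April 2004.

April 19, 2004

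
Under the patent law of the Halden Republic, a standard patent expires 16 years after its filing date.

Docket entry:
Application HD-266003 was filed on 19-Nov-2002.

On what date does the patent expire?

Filing date + 16 years → 19 November 2018.

November 19, 2018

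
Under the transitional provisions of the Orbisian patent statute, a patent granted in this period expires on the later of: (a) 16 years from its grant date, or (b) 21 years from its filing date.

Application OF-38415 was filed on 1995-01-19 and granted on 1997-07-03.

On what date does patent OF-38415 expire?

2016-01-19

(a) grant + 16 years → 3 July 2013.
(b) filing + 21 years → 19 January 2016.
Later of the two: 19 January 2016.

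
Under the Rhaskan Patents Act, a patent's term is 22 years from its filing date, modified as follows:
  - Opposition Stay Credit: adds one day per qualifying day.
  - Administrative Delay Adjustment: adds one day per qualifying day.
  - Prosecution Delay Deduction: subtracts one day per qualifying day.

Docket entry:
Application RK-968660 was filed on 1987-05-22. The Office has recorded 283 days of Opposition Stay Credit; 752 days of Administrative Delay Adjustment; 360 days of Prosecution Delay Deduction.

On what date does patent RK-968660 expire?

Base term: filing date + 22 years → 22 May 2009.
Opposition Stay Credit: +283 days → 1 March 2010.
Administrative Delay Adjustment: +752 days → 22 March 2012.
Prosecution Delay Deduction: −360 days → 28 March 2011.

March 28, 2011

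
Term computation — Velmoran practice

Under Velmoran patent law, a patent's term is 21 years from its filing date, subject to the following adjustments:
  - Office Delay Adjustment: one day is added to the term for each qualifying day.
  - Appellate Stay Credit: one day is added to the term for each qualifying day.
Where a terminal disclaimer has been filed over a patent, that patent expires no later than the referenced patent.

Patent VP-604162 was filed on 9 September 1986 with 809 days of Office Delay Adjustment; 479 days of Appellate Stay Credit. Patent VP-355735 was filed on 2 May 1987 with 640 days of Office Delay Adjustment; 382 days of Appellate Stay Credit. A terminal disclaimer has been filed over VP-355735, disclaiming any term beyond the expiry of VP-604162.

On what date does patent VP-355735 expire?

Natural term of VP-355735:
  Base: filing + 21 years → 2 May 2008.
  Office Delay Adjustment: +640 days → 1 February 2010.
  Appellate Stay Credit: +382 days → 18 February 2011.
Expiry of referenced patent VP-604162:
  Base: filing + 21 years → 9 September 2007.
  Office Delay Adjustment: +809 days → 26 November 2009.
  Appellate Stay Credit: +479 days → 20 March 2011.
Terminal disclaimer: VP-355735 expires on the earlier of 18 February 2011 and 20 March 2011.

February 18, 2011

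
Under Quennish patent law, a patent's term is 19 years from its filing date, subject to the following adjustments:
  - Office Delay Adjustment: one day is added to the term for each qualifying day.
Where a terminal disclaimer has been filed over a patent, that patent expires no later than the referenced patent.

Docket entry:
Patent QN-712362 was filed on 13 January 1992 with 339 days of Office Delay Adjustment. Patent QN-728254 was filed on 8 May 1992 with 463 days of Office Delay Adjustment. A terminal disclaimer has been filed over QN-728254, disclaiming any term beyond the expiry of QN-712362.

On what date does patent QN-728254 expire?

December 18, 2011

Natural term of QN-728254:
  Base: filing + 19 years → 8 May 2011.
  Office Delay Adjustment: +463 days → 13 August 2012.
Expiry of referenced patent QN-712362:
  Base: filing + 19 years → 13 January 2011.
  Office Delay Adjustment: +339 days → 18 December 2011.
Terminal disclaimer: QN-728254 expires on the earlier of 13 August 2012 and 18 December 2011.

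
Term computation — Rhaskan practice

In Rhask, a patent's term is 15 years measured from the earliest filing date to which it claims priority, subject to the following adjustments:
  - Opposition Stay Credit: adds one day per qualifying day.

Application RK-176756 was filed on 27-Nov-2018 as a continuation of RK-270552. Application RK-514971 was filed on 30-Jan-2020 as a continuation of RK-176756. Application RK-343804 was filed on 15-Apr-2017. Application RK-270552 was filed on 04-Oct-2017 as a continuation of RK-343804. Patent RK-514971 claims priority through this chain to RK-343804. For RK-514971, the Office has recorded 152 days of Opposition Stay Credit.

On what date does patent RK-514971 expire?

Earliest priority filing: 15 April 2017.
Base term: 15 April 2017 + 15 years → 15 April 2032.
Opposition Stay Credit: +152 days → 14 September 2032.

2032-09-14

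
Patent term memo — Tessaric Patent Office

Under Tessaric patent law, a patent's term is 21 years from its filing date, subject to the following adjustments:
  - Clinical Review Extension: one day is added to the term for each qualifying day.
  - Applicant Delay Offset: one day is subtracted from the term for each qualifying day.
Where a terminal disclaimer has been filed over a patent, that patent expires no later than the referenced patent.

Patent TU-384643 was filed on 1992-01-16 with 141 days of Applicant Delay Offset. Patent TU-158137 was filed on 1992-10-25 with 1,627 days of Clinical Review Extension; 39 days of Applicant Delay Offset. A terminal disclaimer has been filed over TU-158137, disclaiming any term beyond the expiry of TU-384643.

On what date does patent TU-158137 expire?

August 28, 2012

Natural term of TU-158137:
  Base: filing + 21 years → 25 October 2013.
  Clinical Review Extension: +1627 days → 9 April 2018.
  Applicant Delay Offset: −39 days → 1 March 2018.
Expiry of referenced patent TU-384643:
  Base: filing + 21 years → 16 January 2013.
  Applicant Delay Offset: −141 days → 28 August 2012.
Terminal disclaimer: TU-158137 expires on the earlier of 1 March 2018 and 28 August 2012.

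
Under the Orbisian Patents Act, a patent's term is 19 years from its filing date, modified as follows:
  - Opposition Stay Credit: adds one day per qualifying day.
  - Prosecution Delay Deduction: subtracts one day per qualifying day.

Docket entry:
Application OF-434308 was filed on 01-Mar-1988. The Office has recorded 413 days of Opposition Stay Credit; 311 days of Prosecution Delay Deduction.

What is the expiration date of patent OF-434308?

Base term: filing date + 19 years → 1 March 2007.
Opposition Stay Credit: +413 days → 17 April 2008.
Prosecution Delay Deduction: −311 days → 11 June 2007.

2007-06-11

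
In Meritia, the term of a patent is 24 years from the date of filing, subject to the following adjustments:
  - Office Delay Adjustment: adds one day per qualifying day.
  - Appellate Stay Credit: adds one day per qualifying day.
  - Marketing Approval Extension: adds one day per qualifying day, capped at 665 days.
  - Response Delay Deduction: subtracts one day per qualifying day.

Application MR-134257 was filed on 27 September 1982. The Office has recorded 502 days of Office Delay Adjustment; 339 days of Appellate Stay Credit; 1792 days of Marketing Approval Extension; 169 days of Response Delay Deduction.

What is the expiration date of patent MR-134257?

Base term: filing date + 24 years → 27 September 2006.
Office Delay Adjustment: +502 days → 11 February 2008.
Appellate Stay Credit: +339 days → 15 January 2009.
Marketing Approval Extension: 1792 days claimed exceeds the 665-day cap, so +665 days → 11 November 2010.
Response Delay Deduction: −169 days → 26 May 2010.

2010-05-26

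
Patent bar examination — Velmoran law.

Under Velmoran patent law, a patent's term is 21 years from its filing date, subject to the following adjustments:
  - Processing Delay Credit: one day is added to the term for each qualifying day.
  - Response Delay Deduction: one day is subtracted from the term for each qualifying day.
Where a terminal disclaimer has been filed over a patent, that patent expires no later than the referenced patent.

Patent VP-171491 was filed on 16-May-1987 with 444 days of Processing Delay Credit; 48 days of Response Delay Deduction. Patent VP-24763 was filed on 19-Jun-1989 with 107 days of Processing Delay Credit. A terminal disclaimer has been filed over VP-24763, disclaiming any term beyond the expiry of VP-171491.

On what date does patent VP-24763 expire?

Natural term of VP-24763:
  Base: filing + 21 years → 19 June 2010.
  Processing Delay Credit: +107 days → 4 October 2010.
Expiry of referenced patent VP-171491:
  Base: filing + 21 years → 16 May 2008.
  Processing Delay Credit: +444 days → 3 August 2009.
  Response Delay Deduction: −48 days → 16 June 2009.
Terminal disclaimer: VP-24763 expires on the earlier of 4 October 2010 and 16 June 2009.

2009-06-16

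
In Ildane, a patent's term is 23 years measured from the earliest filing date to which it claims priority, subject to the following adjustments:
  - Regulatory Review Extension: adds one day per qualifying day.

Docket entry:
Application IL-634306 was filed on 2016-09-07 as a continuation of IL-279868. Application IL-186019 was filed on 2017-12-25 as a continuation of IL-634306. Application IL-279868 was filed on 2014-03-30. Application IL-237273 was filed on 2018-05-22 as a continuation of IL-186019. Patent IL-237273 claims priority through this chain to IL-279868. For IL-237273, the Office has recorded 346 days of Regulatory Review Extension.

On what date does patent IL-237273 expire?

March 11, 2038

Earliest priority filing: 30 March 2014.
Base term: 30 March 2014 + 23 years → 30 March 2037.
Regulatory Review Extension: +346 days → 11 March 2038.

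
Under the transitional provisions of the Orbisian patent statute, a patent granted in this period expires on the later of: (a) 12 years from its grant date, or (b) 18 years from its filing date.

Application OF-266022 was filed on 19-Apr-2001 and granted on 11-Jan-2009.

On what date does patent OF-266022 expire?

(a) grant + 12 years → 11 January 2021.
(b) filing + 18 years → 19 April 2019.
Later of the two: 11 January 2021.

January 11, 2021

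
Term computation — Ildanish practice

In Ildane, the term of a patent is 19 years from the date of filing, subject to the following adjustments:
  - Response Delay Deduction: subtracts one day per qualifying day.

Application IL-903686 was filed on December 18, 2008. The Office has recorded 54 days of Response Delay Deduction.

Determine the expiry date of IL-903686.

October 25, 2027

Base term: filing date + 19 years → 18 December 2027.
Response Delay Deduction: −54 days → 25 October 2027.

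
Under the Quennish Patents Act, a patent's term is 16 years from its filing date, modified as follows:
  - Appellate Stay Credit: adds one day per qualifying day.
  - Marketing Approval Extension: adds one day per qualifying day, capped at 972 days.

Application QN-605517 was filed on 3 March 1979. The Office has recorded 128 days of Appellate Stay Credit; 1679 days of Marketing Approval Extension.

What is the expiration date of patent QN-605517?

March 7, 1998

Base term: filing date + 16 years → 3 March 1995.
Appellate Stay Credit: +128 days → 9 July 1995.
Marketing Approval Extension: 1679 days claimed exceeds the 972-day cap, so +972 days → 7 March 1998.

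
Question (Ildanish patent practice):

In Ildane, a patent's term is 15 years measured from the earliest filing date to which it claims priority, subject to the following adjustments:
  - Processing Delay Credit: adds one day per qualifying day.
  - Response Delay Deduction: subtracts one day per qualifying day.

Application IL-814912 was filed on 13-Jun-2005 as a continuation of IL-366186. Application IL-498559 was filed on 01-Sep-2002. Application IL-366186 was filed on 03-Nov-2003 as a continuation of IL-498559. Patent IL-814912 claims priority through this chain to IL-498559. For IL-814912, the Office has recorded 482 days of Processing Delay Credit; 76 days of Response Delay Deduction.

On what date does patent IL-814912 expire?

2018-10-12

Earliest priority filing: 1 September 2002.
Base term: 1 September 2002 + 15 years → 1 September 2017.
Processing Delay Credit: +482 days → 27 December 2018.
Response Delay Deduction: −76 days → 12 October 2018.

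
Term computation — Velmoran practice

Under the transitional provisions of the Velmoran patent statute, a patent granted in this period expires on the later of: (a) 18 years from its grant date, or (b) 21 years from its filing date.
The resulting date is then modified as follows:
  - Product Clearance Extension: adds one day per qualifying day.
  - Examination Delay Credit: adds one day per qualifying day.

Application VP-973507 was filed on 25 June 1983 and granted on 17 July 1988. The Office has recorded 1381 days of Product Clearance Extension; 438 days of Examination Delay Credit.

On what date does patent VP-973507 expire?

2011-07-10

(a) grant + 18 years → 17 July 2006.
(b) filing + 21 years → 25 June 2004.
Later of the two: 17 July 2006.
Product Clearance Extension: +1381 days → 28 April 2010.
Examination Delay Credit: +438 days → 10 July 2011.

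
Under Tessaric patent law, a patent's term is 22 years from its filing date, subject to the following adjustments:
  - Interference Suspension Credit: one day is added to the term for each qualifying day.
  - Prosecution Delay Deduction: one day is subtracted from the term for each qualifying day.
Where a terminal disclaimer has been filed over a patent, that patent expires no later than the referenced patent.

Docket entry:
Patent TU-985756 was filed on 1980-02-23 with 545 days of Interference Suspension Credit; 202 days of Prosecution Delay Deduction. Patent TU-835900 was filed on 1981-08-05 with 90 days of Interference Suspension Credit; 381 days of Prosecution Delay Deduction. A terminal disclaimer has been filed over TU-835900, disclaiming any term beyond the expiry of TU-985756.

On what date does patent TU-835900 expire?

Natural term of TU-835900:
  Base: filing + 22 years → 5 August 2003.
  Interference Suspension Credit: +90 days → 3 November 2003.
  Prosecution Delay Deduction: −381 days → 18 October 2002.
Expiry of referenced patent TU-985756:
  Base: filing + 22 years → 23 February 2002.
  Interference Suspension Credit: +545 days → 22 August 2003.
  Prosecution Delay Deduction: −202 days → 1 February 2003.
Terminal disclaimer: TU-835900 expires on the earlier of 18 October 2002 and 1 February 2003.

October 18, 2002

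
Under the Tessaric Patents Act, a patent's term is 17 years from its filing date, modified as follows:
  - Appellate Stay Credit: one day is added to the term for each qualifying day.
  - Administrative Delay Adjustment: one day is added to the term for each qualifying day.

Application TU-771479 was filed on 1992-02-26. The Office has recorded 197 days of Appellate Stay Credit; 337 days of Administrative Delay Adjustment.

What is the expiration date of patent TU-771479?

August 14, 2010

Base term: filing date + 17 years → 26 February 2009.
Appellate Stay Credit: +197 days → 11 September 2009.
Administrative Delay Adjustment: +337 days → 14 August 2010.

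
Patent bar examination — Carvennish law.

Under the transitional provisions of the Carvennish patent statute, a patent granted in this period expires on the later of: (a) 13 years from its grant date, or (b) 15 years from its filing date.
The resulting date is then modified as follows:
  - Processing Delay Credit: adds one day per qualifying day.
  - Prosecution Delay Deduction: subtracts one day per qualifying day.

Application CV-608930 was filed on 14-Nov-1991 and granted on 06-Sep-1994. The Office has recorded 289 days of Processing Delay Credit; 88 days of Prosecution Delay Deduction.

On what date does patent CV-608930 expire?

(a) grant + 13 years → 6 September 2007.
(b) filing + 15 years → 14 November 2006.
Later of the two: 6 September 2007.
Processing Delay Credit: +289 days → 21 June 2008.
Prosecution Delay Deduction: −88 days → 25 March 2008.

March 25, 2008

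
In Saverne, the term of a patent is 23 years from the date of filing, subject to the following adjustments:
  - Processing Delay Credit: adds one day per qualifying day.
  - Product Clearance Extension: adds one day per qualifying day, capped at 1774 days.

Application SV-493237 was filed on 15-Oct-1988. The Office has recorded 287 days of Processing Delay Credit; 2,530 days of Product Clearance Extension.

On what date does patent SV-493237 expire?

Base term: filing date + 23 years → 15 October 2011.
Processing Delay Credit: +287 days → 28 July 2012.
Product Clearance Extension: 2530 days claimed exceeds the 1774-day cap, so +1774 days → 6 June 2017.

June 6, 2017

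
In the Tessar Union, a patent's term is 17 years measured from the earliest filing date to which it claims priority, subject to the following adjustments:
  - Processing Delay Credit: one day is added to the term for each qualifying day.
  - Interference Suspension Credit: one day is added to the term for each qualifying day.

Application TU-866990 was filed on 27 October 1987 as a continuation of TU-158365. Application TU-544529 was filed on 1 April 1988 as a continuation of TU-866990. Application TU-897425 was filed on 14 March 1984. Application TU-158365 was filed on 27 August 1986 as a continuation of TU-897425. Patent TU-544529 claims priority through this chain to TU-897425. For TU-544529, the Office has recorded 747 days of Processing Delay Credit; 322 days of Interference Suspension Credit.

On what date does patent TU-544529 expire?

2004-02-16

Earliest priority filing: 14 March 1984.
Base term: 14 March 1984 + 17 years → 14 March 2001.
Processing Delay Credit: +747 days → 31 March 2003.
Interference Suspension Credit: +322 days → 16 February 2004.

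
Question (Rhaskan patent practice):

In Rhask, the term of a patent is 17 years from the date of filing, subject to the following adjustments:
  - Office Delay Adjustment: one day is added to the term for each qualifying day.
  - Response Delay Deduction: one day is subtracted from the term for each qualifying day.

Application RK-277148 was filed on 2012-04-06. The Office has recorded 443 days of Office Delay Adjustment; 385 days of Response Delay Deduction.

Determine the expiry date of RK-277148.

2029-06-03

Base term: filing date + 17 years → 6 April 2029.
Office Delay Adjustment: +443 days → 23 June 2030.
Response Delay Deduction: −385 days → 3 June 2029.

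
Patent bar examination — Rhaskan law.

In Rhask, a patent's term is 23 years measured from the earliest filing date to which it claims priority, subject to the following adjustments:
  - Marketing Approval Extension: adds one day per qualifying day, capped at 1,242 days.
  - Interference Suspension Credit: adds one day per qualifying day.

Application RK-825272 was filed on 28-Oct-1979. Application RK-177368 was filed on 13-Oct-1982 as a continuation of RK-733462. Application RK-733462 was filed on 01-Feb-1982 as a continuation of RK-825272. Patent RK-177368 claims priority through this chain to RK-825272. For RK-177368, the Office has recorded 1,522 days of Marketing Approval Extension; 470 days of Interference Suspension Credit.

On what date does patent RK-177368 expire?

Earliest priority filing: 28 October 1979.
Base term: 28 October 1979 + 23 years → 28 October 2002.
Marketing Approval Extension: 1522 days claimed exceeds the 1242-day cap, so +1242 days → 23 March 2006.
Interference Suspension Credit: +470 days → 6 July 2007.

July 6, 2007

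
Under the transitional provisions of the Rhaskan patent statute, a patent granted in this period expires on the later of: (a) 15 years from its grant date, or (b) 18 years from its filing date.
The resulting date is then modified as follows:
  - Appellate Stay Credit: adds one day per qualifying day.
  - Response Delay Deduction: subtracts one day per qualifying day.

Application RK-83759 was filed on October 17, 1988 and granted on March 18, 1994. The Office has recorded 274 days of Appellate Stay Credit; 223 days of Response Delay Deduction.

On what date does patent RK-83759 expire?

(a) grant + 15 years → 18 March 2009.
(b) filing + 18 years → 17 October 2006.
Later of the two: 18 March 2009.
Appellate Stay Credit: +274 days → 17 December 2009.
Response Delay Deduction: −223 days → 8 May 2009.

2009-05-08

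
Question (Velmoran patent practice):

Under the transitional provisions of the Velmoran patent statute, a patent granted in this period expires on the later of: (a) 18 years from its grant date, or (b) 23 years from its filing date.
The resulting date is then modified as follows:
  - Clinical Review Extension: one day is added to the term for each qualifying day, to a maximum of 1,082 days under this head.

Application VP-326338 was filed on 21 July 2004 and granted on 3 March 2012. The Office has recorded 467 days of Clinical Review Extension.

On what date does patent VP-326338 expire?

June 13, 2031

(a) grant + 18 years → 3 March 2030.
(b) filing + 23 years → 21 July 2027.
Later of the two: 3 March 2030.
Clinical Review Extension: 467 days (within the 1082-day cap) → +467 days → 13 June 2031.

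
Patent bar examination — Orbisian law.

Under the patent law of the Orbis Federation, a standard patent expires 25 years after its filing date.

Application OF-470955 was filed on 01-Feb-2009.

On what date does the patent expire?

2034-02-01

Filing date + 25 years → 1 February 2034.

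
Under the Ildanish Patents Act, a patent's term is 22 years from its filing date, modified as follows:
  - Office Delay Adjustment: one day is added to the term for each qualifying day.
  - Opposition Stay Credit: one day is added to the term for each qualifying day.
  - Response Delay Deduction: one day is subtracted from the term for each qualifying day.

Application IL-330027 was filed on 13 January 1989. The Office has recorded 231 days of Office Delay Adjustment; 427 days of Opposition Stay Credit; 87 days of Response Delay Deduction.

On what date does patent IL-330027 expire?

2012-08-06

Base term: filing date + 22 years → 13 January 2011.
Office Delay Adjustment: +231 days → 1 September 2011.
Opposition Stay Credit: +427 days → 1 November 2012.
Response Delay Deduction: −87 days → 6 August 2012.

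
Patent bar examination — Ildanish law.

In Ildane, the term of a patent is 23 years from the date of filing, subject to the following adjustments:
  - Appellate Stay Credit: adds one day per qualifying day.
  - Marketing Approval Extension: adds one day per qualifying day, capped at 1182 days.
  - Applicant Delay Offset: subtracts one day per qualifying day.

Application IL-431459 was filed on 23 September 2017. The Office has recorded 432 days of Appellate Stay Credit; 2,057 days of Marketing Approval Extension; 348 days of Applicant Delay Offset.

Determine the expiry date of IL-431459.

Base term: filing date + 23 years → 23 September 2040.
Appellate Stay Credit: +432 days → 29 November 2041.
Marketing Approval Extension: 2057 days claimed exceeds the 1182-day cap, so +1182 days → 23 February 2045.
Applicant Delay Offset: −348 days → 12 March 2044.

2044-03-12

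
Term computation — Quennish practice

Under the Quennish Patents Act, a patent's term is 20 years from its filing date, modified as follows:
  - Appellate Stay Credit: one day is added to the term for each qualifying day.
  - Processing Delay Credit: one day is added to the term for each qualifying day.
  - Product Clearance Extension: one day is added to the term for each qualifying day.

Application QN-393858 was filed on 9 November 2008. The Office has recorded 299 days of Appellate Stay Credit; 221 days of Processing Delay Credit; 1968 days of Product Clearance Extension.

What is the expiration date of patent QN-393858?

September 2, 2035

Base term: filing date + 20 years → 9 November 2028.
Appellate Stay Credit: +299 days → 4 September 2029.
Processing Delay Credit: +221 days → 13 April 2030.
Product Clearance Extension: +1968 days → 2 September 2035.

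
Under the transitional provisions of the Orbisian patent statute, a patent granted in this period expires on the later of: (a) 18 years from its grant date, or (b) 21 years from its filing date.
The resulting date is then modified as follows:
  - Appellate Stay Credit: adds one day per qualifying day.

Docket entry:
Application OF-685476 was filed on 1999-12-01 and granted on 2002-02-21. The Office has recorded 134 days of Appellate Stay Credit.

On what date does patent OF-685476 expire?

2021-04-14

(a) grant + 18 years → 21 February 2020.
(b) filing + 21 years → 1 December 2020.
Later of the two: 1 December 2020.
Appellate Stay Credit: +134 days → 14 April 2021.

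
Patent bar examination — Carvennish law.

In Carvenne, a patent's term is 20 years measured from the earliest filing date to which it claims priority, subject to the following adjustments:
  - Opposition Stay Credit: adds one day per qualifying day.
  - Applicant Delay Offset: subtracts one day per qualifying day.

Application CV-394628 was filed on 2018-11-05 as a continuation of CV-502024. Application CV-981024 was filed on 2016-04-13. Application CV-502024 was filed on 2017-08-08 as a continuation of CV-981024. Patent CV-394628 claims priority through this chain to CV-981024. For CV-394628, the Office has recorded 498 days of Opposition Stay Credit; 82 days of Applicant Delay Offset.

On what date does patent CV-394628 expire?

2037-06-03

Earliest priority filing: 13 April 2016.
Base term: 13 April 2016 + 20 years → 13 April 2036.
Opposition Stay Credit: +498 days → 24 August 2037.
Applicant Delay Offset: −82 days → 3 June 2037.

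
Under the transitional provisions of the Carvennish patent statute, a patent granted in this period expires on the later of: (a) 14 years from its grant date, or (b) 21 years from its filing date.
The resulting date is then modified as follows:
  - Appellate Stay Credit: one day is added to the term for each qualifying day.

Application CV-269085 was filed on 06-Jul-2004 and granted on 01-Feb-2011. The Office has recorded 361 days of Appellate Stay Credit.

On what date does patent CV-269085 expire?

(a) grant + 14 years → 1 February 2025.
(b) filing + 21 years → 6 July 2025.
Later of the two: 6 July 2025.
Appellate Stay Credit: +361 days → 2 July 2026.

2026-07-02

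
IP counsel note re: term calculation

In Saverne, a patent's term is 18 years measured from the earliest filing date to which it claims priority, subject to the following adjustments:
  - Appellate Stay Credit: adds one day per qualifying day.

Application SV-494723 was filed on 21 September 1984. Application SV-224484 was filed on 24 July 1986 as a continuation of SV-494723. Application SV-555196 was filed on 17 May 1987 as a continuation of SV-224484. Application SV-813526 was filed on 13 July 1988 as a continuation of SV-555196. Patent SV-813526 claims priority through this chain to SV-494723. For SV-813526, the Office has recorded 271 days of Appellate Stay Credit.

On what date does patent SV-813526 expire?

2003-06-19

Earliest priority filing: 21 September 1984.
Base term: 21 September 1984 + 18 years → 21 September 2002.
Appellate Stay Credit: +271 days → 19 June 2003.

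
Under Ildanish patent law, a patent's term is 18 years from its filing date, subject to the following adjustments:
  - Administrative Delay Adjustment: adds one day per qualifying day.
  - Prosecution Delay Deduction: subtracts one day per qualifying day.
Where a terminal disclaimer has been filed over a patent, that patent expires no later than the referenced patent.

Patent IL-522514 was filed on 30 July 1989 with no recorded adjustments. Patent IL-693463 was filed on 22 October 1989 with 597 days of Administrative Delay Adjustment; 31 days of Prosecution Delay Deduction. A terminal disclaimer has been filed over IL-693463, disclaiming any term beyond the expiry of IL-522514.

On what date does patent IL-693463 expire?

2007-07-30

Natural term of IL-693463:
  Base: filing + 18 years → 22 October 2007.
  Administrative Delay Adjustment: +597 days → 10 June 2009.
  Prosecution Delay Deduction: −31 days → 10 May 2009.
Expiry of referenced patent IL-522514:
  Base: filing + 18 years → 30 July 2007.
Terminal disclaimer: IL-693463 expires on the earlier of 10 May 2009 and 30 July 2007.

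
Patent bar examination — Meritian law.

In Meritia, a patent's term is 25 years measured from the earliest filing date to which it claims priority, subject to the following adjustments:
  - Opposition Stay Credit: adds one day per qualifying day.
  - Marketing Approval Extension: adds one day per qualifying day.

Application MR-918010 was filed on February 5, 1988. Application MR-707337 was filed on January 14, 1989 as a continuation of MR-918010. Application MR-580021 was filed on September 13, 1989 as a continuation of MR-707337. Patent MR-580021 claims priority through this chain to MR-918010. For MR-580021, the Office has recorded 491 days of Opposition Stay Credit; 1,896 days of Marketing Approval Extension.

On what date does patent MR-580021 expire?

2019-08-20

Earliest priority filing: 5 February 1988.
Base term: 5 February 1988 + 25 years → 5 February 2013.
Opposition Stay Credit: +491 days → 11 June 2014.
Marketing Approval Extension: +1896 days → 20 August 2019.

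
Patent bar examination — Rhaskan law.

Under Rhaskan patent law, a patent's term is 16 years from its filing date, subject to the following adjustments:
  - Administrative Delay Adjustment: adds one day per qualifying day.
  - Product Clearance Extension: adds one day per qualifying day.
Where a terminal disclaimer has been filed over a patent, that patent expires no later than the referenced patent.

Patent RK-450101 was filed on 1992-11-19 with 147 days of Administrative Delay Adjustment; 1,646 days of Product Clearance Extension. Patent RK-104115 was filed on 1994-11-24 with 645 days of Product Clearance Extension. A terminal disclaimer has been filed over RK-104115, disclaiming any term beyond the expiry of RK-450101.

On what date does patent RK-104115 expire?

2012-08-30

Natural term of RK-104115:
  Base: filing + 16 years → 24 November 2010.
  Product Clearance Extension: +645 days → 30 August 2012.
Expiry of referenced patent RK-450101:
  Base: filing + 16 years → 19 November 2008.
  Administrative Delay Adjustment: +147 days → 15 April 2009.
  Product Clearance Extension: +1646 days → 17 October 2013.
Terminal disclaimer: RK-104115 expires on the earlier of 30 August 2012 and 17 October 2013.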